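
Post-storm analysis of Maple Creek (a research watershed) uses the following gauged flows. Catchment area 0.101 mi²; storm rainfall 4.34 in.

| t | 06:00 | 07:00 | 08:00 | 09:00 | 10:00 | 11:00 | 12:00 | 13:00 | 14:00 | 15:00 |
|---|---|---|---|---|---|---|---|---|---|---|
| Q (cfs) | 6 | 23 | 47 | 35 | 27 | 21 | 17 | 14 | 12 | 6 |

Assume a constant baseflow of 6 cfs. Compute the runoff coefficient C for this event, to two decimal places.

ΣQ_DR = 148.0 cfs; V = ΣQ_DR·Δt = 5.328 × 10^5 ft³.
Runoff depth d = V / A = 2.271 in.
C = d / P = 2.271 / 4.34 = 0.52.

C ≈ 0.52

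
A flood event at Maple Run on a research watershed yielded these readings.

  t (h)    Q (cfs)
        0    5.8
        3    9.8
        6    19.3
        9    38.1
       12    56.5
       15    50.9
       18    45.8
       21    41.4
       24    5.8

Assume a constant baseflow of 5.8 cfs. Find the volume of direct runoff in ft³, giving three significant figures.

V ≈ 2.39 × 10^6 ft³

Direct-runoff ordinates (Q − Q_b): 0.0, 4.0, 13.5, 32.3, 50.7, 45.1, 40.0, 35.6, 0.0 cfs.
ΣQ_DR = 221.2 cfs.
With Δt = 3 h = 10800 s, V = ΣQ_DR · Δt = 221.2 × 10800 = 2.39 × 10^6 ft³.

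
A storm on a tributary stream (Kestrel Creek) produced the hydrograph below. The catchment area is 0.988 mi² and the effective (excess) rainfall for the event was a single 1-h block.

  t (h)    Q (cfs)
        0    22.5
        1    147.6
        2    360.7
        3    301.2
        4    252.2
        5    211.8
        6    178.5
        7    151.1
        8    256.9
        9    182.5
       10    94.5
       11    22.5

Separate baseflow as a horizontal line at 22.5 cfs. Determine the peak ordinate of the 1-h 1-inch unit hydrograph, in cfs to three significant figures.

U_p ≈ 113 cfs

Direct runoff: 0.0, 125.1, 338.2, 278.7, 229.7, 189.3, 156.0, 128.6, 234.4, 160.0, 72.0, 0.0 cfs; ΣQ_DR = 1912 cfs, peak = 338.2 cfs.
Runoff depth d = ΣQ_DR·Δt / A = 1912 × 3600 / (0.988 mi²) = 2.999 in.
The 1-inch UH is the DRH scaled by (1 in)/d, so U_p = 338.2 × 1/2.999 = 113 cfs.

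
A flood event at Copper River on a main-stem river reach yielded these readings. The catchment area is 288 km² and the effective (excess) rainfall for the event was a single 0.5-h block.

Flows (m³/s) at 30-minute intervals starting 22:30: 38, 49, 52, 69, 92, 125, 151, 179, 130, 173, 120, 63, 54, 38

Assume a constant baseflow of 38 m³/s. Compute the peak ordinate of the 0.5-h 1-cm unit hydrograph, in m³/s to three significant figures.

U_p ≈ 282 m³/s

Direct runoff: 0.0, 11.0, 14.0, 31.0, 54.0, 87.0, 113.0, 141.0, 92.0, 135.0, 82.0, 25.0, 16.0, 0.0 m³/s; ΣQ_DR = 801.0 m³/s, peak = 141.0 m³/s.
Runoff depth d = ΣQ_DR·Δt / A = 801.0 × 1800 / (288 km²) = 5.006 mm.
The 1-cm UH is the DRH scaled by (10 mm)/d, so U_p = 141.0 × 10/5.006 = 282 m³/s.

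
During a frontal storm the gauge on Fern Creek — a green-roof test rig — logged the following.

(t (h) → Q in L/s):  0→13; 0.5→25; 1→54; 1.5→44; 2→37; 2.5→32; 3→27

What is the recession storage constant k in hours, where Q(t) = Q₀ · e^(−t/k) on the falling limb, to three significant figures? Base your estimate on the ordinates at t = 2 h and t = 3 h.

k ≈ 3.17 h

On the falling limb, Q drops from 37 to 27 L/s between t = 2 h and t = 3 h (Δt = 1 h).
k = −Δt / ln(Q₂/Q₁) = −1 / ln(27/37) = 3.17 h.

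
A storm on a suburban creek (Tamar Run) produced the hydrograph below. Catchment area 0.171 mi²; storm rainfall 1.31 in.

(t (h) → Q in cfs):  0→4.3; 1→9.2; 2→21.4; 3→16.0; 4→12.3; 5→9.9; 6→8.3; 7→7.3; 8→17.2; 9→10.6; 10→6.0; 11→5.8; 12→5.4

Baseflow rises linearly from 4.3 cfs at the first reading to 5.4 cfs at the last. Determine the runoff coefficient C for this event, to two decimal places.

C ≈ 0.49

ΣQ_DR = 70.65 cfs; V = ΣQ_DR·Δt = 2.543 × 10^5 ft³.
Runoff depth d = V / A = 0.6402 in.
C = d / P = 0.6402 / 1.31 = 0.49.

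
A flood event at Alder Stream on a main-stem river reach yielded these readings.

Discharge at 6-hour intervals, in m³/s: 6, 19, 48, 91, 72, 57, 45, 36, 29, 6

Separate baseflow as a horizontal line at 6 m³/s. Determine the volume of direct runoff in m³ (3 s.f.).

V ≈ 7.54 × 10^6 m³

Direct-runoff ordinates (Q − Q_b): 0.0, 13.0, 42.0, 85.0, 66.0, 51.0, 39.0, 30.0, 23.0, 0.0 m³/s.
ΣQ_DR = 349.0 m³/s.
With Δt = 6 h = 21600 s, V = ΣQ_DR · Δt = 349.0 × 21600 = 7.54 × 10^6 m³.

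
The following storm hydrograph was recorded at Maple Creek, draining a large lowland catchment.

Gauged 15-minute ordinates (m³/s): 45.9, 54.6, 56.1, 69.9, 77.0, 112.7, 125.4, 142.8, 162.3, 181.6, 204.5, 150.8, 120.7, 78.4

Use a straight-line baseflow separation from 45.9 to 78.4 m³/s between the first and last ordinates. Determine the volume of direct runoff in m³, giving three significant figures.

V ≈ 6.41 × 10^5 m³

Direct-runoff ordinates (Q − Q_b): 0.00, 6.20, 5.20, 16.50, 21.10, 54.30, 64.50, 79.40, 96.40, 113.20, 133.60, 77.40, 44.80, 0.00 m³/s.
ΣQ_DR = 712.6 m³/s.
With Δt = 0.25 h = 900 s, V = ΣQ_DR · Δt = 712.6 × 900 = 6.41 × 10^5 m³.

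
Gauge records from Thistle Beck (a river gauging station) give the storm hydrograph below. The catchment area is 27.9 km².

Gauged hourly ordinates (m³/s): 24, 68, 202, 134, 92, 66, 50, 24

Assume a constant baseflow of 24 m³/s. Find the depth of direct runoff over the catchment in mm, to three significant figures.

d ≈ 60.4 mm

Direct runoff: 0.0, 44.0, 178.0, 110.0, 68.0, 42.0, 26.0, 0.0 m³/s; ΣQ_DR = 468.0 m³/s.
V = ΣQ_DR · Δt = 468.0 × 3600 s = 1.685 × 10^6 m³.
Over A = 27.9 km², depth = V / A = 60.4 mm.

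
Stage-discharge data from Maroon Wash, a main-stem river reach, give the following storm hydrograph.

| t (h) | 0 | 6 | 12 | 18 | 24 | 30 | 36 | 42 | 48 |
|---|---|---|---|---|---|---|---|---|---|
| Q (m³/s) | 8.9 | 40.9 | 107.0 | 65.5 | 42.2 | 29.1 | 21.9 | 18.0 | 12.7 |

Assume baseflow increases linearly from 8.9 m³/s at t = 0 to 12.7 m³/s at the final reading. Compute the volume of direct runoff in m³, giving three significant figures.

Direct-runoff ordinates (Q − Q_b): 0.00, 31.52, 97.15, 55.17, 31.40, 17.82, 10.15, 5.78, 0.00 m³/s.
ΣQ_DR = 249.0 m³/s.
With Δt = 6 h = 21600 s, V = ΣQ_DR · Δt = 249.0 × 21600 = 5.38 × 10^6 m³.

V ≈ 5.38 × 10^6 m³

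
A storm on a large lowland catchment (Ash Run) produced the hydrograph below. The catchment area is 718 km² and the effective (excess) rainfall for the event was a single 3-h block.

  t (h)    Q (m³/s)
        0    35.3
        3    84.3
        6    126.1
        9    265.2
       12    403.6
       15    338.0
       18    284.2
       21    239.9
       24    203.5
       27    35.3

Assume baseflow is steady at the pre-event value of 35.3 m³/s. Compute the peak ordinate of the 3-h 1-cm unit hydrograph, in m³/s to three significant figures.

U_p ≈ 147 m³/s

Direct runoff: 0.0, 49.0, 90.8, 229.9, 368.3, 302.7, 248.9, 204.6, 168.2, 0.0 m³/s; ΣQ_DR = 1662 m³/s, peak = 368.3 m³/s.
Runoff depth d = ΣQ_DR·Δt / A = 1662 × 10800 / (718 km²) = 25.01 mm.
The 1-cm UH is the DRH scaled by (10 mm)/d, so U_p = 368.3 × 10/25.01 = 147 m³/s.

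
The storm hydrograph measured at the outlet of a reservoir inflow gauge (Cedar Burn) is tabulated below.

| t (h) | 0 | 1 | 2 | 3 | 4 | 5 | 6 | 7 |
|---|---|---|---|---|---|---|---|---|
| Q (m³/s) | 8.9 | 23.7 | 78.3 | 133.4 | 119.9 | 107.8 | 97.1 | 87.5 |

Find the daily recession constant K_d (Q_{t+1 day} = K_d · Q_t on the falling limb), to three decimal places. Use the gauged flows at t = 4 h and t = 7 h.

K_d ≈ 0.080

Between t = 4 h and t = 7 h the flow falls from 119.9 to 87.5 m³/s over 3×1 h = 3 h.
Per-interval ratio K = (87.5/119.9)^(1/3) = 0.9003; K_d = K^(24/1) = 0.080.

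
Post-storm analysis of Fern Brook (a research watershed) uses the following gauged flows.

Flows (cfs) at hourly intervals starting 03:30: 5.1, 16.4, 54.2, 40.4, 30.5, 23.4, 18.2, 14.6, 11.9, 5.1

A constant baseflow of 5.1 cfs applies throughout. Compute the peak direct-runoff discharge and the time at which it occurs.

Subtracting baseflow gives direct-runoff ordinates: 0.0, 11.3, 49.1, 35.3, 25.4, 18.3, 13.1, 9.5, 6.8, 0.0 cfs.
The maximum is 49.1 cfs, occurring at the reading for t = 05:30.

Q_p = 49.1 cfs at t = 05:30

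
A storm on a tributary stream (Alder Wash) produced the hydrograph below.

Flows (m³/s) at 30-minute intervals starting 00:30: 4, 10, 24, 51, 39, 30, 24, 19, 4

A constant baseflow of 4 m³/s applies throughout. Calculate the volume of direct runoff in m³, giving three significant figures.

V ≈ 3.04 × 10^5 m³

Direct-runoff ordinates (Q − Q_b): 0.0, 6.0, 20.0, 47.0, 35.0, 26.0, 20.0, 15.0, 0.0 m³/s.
ΣQ_DR = 169.0 m³/s.
With Δt = 0.5 h = 1800 s, V = ΣQ_DR · Δt = 169.0 × 1800 = 3.04 × 10^5 m³.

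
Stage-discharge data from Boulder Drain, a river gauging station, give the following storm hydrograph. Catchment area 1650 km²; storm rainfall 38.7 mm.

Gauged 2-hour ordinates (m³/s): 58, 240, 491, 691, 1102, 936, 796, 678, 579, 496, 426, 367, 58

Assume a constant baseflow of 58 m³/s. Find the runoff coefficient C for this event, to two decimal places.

C ≈ 0.70

ΣQ_DR = 6164 m³/s; V = ΣQ_DR·Δt = 4.438 × 10^7 m³.
Runoff depth d = V / A = 26.90 mm.
C = d / P = 26.90 / 38.7 = 0.70.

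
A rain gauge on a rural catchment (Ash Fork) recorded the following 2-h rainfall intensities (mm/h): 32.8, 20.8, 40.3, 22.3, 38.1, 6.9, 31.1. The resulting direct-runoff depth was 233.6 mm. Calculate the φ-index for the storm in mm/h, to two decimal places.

Only the 6 blocks with intensity above φ contribute runoff: 32.8, 20.8, 40.3, 22.3, 38.1, 31.1 mm/h.
Σ(I−φ)·Δt = d  ⇒  (32.8+20.8+40.3+22.3+38.1+31.1 − 6φ)·2 = 233.6
φ = (185.4 − 233.6/2) / 6 = 11.43 mm/h.

φ ≈ 11.43 mm/h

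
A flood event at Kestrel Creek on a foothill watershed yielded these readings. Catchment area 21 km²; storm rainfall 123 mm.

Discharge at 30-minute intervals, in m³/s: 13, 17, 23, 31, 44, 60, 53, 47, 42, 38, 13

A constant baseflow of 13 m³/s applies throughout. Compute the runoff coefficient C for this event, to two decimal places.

C ≈ 0.17

ΣQ_DR = 238.0 m³/s; V = ΣQ_DR·Δt = 4.284 × 10^5 m³.
Runoff depth d = V / A = 20.40 mm.
C = d / P = 20.40 / 123 = 0.17.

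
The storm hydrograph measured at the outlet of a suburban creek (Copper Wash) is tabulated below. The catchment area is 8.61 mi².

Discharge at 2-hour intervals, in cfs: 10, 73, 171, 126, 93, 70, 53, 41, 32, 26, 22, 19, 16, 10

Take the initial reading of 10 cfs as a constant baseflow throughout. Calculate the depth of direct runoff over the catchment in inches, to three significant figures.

d ≈ 0.224 in

Direct runoff: 0.0, 63.0, 161.0, 116.0, 83.0, 60.0, 43.0, 31.0, 22.0, 16.0, 12.0, 9.0, 6.0, 0.0 cfs; ΣQ_DR = 622.0 cfs.
V = ΣQ_DR · Δt = 622.0 × 7200 s = 4.478 × 10^6 ft³.
Over A = 8.61 mi², depth = V / A = 0.224 in.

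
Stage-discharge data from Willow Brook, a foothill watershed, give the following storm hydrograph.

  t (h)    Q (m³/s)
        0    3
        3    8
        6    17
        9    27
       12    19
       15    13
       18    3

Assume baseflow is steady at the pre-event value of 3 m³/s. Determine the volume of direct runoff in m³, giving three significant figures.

Direct-runoff ordinates (Q − Q_b): 0.0, 5.0, 14.0, 24.0, 16.0, 10.0, 0.0 m³/s.
ΣQ_DR = 69.00 m³/s.
With Δt = 3 h = 10800 s, V = ΣQ_DR · Δt = 69.00 × 10800 = 7.45 × 10^5 m³.

V ≈ 7.45 × 10^5 m³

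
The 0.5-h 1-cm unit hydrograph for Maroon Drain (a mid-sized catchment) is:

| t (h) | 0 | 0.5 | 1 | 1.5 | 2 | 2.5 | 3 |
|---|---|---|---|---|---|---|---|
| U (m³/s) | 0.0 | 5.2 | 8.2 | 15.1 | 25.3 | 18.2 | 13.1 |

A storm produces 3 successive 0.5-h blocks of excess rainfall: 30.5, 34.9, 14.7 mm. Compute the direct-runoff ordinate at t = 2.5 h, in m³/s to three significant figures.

By discrete convolution, Q_j = Σ (P_i / 10 mm) · U_{j−i}.
At t = 2.5 h (j=5): Q = (30.5/10)·18.2 + (34.9/10)·25.3 + (14.7/10)·15.1 = 166 m³/s.

Q ≈ 166 m³/s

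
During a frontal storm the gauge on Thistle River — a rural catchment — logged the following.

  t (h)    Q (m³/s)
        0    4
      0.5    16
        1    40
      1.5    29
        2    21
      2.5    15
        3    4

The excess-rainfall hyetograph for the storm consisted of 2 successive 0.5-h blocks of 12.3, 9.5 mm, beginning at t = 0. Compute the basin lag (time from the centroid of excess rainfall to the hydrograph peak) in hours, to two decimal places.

Centroid of excess rainfall: t_c = Σ P_i·t̄_i / ΣP_i = 0.4679 h (block centres at 0.25, 0.75 h).
Hydrograph peak occurs at t = 1 h, so basin lag t_L = 1 − 0.4679 = 0.53 h.

t_L ≈ 0.53 h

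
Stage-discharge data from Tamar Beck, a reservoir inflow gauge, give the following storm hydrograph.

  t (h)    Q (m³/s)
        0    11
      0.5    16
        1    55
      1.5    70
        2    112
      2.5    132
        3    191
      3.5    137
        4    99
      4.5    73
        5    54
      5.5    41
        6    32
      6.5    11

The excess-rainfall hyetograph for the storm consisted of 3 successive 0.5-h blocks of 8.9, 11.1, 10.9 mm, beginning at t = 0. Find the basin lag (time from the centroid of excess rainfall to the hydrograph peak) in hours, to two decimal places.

Centroid of excess rainfall: t_c = Σ P_i·t̄_i / ΣP_i = 0.7824 h (block centres at 0.25, 0.75, 1.25 h).
Hydrograph peak occurs at t = 3 h, so basin lag t_L = 3 − 0.7824 = 2.22 h.

t_L ≈ 2.22 h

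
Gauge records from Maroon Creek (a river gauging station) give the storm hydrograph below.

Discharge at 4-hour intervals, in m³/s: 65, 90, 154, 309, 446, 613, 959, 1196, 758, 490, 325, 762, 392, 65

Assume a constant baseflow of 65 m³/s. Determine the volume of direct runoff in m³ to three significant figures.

Direct-runoff ordinates (Q − Q_b): 0.0, 25.0, 89.0, 244.0, 381.0, 548.0, 894.0, 1131.0, 693.0, 425.0, 260.0, 697.0, 327.0, 0.0 m³/s.
ΣQ_DR = 5714 m³/s.
With Δt = 4 h = 14400 s, V = ΣQ_DR · Δt = 5714 × 14400 = 8.23 × 10^7 m³.

V ≈ 8.23 × 10^7 m³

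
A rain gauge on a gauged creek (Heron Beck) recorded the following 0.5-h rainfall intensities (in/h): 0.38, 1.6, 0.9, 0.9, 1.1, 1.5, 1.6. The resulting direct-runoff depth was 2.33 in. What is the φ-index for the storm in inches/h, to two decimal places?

Only the 6 blocks with intensity above φ contribute runoff: 1.6, 0.9, 0.9, 1.1, 1.5, 1.6 in/h.
Σ(I−φ)·Δt = d  ⇒  (1.6+0.9+0.9+1.1+1.5+1.6 − 6φ)·0.5 = 2.33
φ = (7.600 − 2.33/0.5) / 6 = 0.49 in/h.

φ ≈ 0.49 in/h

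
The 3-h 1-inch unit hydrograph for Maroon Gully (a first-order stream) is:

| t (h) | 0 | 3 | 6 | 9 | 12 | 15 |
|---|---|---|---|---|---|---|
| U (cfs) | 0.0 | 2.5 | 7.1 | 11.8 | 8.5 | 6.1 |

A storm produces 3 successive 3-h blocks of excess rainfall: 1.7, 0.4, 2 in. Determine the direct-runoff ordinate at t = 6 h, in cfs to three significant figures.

By discrete convolution, Q_j = Σ (P_i / 1 in) · U_{j−i}.
At t = 6 h (j=2): Q = (1.7/1)·7.1 + (0.4/1)·2.5 + (2/1)·0.0 = 13.1 cfs.

Q ≈ 13.1 cfs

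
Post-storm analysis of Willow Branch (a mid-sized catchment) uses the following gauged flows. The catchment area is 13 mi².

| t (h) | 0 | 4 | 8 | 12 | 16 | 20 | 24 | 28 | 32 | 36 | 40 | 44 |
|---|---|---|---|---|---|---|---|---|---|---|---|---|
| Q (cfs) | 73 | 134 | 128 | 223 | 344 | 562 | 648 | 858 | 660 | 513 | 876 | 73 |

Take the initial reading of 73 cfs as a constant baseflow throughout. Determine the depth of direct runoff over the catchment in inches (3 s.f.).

Direct runoff: 0.0, 61.0, 55.0, 150.0, 271.0, 489.0, 575.0, 785.0, 587.0, 440.0, 803.0, 0.0 cfs; ΣQ_DR = 4216 cfs.
V = ΣQ_DR · Δt = 4216 × 14400 s = 6.071 × 10^7 ft³.
Over A = 13 mi², depth = V / A = 2.01 in.

d ≈ 2.01 in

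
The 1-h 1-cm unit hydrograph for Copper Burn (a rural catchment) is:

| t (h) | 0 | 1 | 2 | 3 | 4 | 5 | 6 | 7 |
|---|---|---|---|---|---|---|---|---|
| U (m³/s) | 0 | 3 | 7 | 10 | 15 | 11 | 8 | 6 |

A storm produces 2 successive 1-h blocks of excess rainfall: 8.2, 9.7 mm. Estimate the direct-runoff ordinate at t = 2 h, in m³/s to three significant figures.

By discrete convolution, Q_j = Σ (P_i / 10 mm) · U_{j−i}.
At t = 2 h (j=2): Q = (8.2/10)·7 + (9.7/10)·3 = 8.65 m³/s.

Q ≈ 8.65 m³/s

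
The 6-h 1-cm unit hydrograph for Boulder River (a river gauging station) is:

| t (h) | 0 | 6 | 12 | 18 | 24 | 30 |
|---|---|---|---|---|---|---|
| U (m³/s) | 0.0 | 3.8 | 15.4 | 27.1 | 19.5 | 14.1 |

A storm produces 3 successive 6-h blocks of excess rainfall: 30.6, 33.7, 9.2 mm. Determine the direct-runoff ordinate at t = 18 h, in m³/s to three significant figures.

Q ≈ 138 m³/s

By discrete convolution, Q_j = Σ (P_i / 10 mm) · U_{j−i}.
At t = 18 h (j=3): Q = (30.6/10)·27.1 + (33.7/10)·15.4 + (9.2/10)·3.8 = 138 m³/s.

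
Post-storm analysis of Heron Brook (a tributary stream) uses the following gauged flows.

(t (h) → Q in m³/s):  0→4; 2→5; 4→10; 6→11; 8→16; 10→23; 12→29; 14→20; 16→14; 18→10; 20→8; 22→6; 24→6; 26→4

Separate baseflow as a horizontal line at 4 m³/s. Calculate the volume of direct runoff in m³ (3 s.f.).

V ≈ 7.92 × 10^5 m³

Direct-runoff ordinates (Q − Q_b): 0.0, 1.0, 6.0, 7.0, 12.0, 19.0, 25.0, 16.0, 10.0, 6.0, 4.0, 2.0, 2.0, 0.0 m³/s.
ΣQ_DR = 110.0 m³/s.
With Δt = 2 h = 7200 s, V = ΣQ_DR · Δt = 110.0 × 7200 = 7.92 × 10^5 m³.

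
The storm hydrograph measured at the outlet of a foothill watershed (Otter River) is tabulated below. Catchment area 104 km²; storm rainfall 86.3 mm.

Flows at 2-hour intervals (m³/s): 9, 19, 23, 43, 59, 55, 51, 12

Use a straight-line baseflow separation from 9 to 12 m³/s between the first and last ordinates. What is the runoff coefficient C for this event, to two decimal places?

ΣQ_DR = 187.0 m³/s; V = ΣQ_DR·Δt = 1.346 × 10^6 m³.
Runoff depth d = V / A = 12.95 mm.
C = d / P = 12.95 / 86.3 = 0.15.

C ≈ 0.15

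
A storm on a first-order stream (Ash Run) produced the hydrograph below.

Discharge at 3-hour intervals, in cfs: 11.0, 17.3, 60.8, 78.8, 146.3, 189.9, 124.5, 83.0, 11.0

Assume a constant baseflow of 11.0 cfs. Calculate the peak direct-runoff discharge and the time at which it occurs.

Q_p = 178.9 cfs at t = 15 h

Subtracting baseflow gives direct-runoff ordinates: 0.0, 6.3, 49.8, 67.8, 135.3, 178.9, 113.5, 72.0, 0.0 cfs.
The maximum is 178.9 cfs, occurring at the reading for t = 15 h.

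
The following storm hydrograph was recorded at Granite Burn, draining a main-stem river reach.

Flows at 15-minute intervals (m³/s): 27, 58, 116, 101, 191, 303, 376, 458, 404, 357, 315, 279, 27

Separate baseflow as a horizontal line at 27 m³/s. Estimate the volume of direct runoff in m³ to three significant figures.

V ≈ 2.39 × 10^6 m³

Direct-runoff ordinates (Q − Q_b): 0.0, 31.0, 89.0, 74.0, 164.0, 276.0, 349.0, 431.0, 377.0, 330.0, 288.0, 252.0, 0.0 m³/s.
ΣQ_DR = 2661 m³/s.
With Δt = 0.25 h = 900 s, V = ΣQ_DR · Δt = 2661 × 900 = 2.39 × 10^6 m³.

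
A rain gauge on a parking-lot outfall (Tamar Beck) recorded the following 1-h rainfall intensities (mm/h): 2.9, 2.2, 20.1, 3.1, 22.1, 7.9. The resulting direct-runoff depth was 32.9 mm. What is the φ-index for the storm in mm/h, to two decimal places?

Only the 3 blocks with intensity above φ contribute runoff: 20.1, 22.1, 7.9 mm/h.
Σ(I−φ)·Δt = d  ⇒  (20.1+22.1+7.9 − 3φ)·1 = 32.9
φ = (50.10 − 32.9/1) / 3 = 5.73 mm/h.

φ ≈ 5.73 mm/h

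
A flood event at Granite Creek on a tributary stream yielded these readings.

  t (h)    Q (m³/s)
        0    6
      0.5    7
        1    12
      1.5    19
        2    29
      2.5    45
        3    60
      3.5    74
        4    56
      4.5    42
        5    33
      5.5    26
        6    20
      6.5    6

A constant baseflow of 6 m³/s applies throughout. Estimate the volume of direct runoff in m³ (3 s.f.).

Direct-runoff ordinates (Q − Q_b): 0.0, 1.0, 6.0, 13.0, 23.0, 39.0, 54.0, 68.0, 50.0, 36.0, 27.0, 20.0, 14.0, 0.0 m³/s.
ΣQ_DR = 351.0 m³/s.
With Δt = 0.5 h = 1800 s, V = ΣQ_DR · Δt = 351.0 × 1800 = 6.32 × 10^5 m³.

V ≈ 6.32 × 10^5 m³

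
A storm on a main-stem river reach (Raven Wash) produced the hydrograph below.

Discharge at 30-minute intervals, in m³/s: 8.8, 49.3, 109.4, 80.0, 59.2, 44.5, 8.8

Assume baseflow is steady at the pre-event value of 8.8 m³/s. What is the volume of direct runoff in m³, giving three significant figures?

Direct-runoff ordinates (Q − Q_b): 0.0, 40.5, 100.6, 71.2, 50.4, 35.7, 0.0 m³/s.
ΣQ_DR = 298.4 m³/s.
With Δt = 0.5 h = 1800 s, V = ΣQ_DR · Δt = 298.4 × 1800 = 5.37 × 10^5 m³.

V ≈ 5.37 × 10^5 m³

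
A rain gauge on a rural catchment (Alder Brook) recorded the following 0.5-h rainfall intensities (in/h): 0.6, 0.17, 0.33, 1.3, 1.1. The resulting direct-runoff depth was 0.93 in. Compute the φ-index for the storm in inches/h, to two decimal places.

φ ≈ 0.38 in/h

Only the 3 blocks with intensity above φ contribute runoff: 0.6, 1.3, 1.1 in/h.
Σ(I−φ)·Δt = d  ⇒  (0.6+1.3+1.1 − 3φ)·0.5 = 0.93
φ = (3.000 − 0.93/0.5) / 3 = 0.38 in/h.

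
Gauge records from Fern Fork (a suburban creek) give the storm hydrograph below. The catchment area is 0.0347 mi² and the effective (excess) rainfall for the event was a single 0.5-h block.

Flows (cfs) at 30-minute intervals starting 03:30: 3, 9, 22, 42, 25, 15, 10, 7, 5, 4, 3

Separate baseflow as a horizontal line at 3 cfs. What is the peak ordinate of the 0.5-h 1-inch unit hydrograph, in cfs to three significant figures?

Direct runoff: 0.0, 6.0, 19.0, 39.0, 22.0, 12.0, 7.0, 4.0, 2.0, 1.0, 0.0 cfs; ΣQ_DR = 112.0 cfs, peak = 39.0 cfs.
Runoff depth d = ΣQ_DR·Δt / A = 112.0 × 1800 / (0.0347 mi²) = 2.501 in.
The 1-inch UH is the DRH scaled by (1 in)/d, so U_p = 39.0 × 1/2.501 = 15.6 cfs.

U_p ≈ 15.6 cfs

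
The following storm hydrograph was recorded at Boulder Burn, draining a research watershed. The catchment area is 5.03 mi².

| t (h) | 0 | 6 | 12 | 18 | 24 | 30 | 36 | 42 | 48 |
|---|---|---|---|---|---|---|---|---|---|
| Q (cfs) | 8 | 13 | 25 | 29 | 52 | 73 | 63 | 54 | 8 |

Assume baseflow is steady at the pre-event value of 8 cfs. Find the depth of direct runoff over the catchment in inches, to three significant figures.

Direct runoff: 0.0, 5.0, 17.0, 21.0, 44.0, 65.0, 55.0, 46.0, 0.0 cfs; ΣQ_DR = 253.0 cfs.
V = ΣQ_DR · Δt = 253.0 × 21600 s = 5.465 × 10^6 ft³.
Over A = 5.03 mi², depth = V / A = 0.468 in.

d ≈ 0.468 in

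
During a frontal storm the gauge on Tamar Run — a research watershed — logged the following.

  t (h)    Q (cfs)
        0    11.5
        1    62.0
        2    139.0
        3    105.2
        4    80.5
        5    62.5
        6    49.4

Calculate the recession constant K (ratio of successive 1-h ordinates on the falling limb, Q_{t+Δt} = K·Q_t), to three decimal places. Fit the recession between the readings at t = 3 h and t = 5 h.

K ≈ 0.771

Using the recession-limb readings at t = 3 h and t = 5 h: Q falls from 105.2 to 62.5 cfs over 2 intervals.
K = (Q₂/Q₁)^(1/2) = (62.5/105.2)^(1/2) = 0.771.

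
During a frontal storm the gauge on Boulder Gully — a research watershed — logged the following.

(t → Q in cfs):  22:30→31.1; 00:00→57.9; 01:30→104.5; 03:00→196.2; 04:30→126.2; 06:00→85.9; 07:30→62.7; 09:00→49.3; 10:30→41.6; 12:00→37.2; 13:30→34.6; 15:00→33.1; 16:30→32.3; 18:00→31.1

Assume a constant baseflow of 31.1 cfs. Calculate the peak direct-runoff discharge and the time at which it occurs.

Q_p = 165.1 cfs at t = 03:00

Subtracting baseflow gives direct-runoff ordinates: 0.0, 26.8, 73.4, 165.1, 95.1, 54.8, 31.6, 18.2, 10.5, 6.1, 3.5, 2.0, 1.2, 0.0 cfs.
The maximum is 165.1 cfs, occurring at the reading for t = 03:00.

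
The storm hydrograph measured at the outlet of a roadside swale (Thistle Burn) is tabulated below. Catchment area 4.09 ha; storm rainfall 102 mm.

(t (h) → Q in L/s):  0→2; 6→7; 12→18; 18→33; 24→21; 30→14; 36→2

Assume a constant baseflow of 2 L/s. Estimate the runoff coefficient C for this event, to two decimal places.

C ≈ 0.43

ΣQ_DR = 83.00 L/s; V = ΣQ_DR·Δt = 1.793 × 10^6 L.
Runoff depth d = V / A = 43.83 mm.
C = d / P = 43.83 / 102 = 0.43.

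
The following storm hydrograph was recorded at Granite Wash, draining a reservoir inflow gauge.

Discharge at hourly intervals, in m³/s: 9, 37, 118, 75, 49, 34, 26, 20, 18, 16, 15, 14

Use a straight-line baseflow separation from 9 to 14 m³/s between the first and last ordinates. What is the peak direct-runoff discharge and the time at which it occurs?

Q_p = 108.09 m³/s at t = 2 h

Subtracting baseflow gives direct-runoff ordinates: 0.00, 27.55, 108.09, 64.64, 38.18, 22.73, 14.27, 7.82, 5.36, 2.91, 1.45, 0.00 m³/s.
The maximum is 108.09 m³/s, occurring at the reading for t = 2 h.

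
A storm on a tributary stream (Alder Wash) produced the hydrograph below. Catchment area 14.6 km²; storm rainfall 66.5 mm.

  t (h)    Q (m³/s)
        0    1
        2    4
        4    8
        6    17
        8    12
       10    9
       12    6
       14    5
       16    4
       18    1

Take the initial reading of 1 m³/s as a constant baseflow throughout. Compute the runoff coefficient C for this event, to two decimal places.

ΣQ_DR = 57.00 m³/s; V = ΣQ_DR·Δt = 4.104 × 10^5 m³.
Runoff depth d = V / A = 28.11 mm.
C = d / P = 28.11 / 66.5 = 0.42.

C ≈ 0.42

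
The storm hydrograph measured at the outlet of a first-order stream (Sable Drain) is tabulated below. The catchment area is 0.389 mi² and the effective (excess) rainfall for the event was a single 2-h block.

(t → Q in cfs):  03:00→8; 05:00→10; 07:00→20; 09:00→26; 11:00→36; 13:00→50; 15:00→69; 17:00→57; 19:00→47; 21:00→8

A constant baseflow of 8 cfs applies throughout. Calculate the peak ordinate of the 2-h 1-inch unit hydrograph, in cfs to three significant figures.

U_p ≈ 30.5 cfs

Direct runoff: 0.0, 2.0, 12.0, 18.0, 28.0, 42.0, 61.0, 49.0, 39.0, 0.0 cfs; ΣQ_DR = 251.0 cfs, peak = 61.0 cfs.
Runoff depth d = ΣQ_DR·Δt / A = 251.0 × 7200 / (0.389 mi²) = 2.000 in.
The 1-inch UH is the DRH scaled by (1 in)/d, so U_p = 61.0 × 1/2.000 = 30.5 cfs.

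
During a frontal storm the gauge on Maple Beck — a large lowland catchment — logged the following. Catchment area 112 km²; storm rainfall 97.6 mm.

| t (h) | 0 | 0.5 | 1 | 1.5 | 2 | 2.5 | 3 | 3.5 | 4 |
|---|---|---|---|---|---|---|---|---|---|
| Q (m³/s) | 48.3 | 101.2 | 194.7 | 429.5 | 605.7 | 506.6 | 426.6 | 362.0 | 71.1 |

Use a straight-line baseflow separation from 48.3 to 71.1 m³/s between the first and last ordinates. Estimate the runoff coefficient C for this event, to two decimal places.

ΣQ_DR = 2208 m³/s; V = ΣQ_DR·Δt = 3.975 × 10^6 m³.
Runoff depth d = V / A = 35.49 mm.
C = d / P = 35.49 / 97.6 = 0.36.

C ≈ 0.36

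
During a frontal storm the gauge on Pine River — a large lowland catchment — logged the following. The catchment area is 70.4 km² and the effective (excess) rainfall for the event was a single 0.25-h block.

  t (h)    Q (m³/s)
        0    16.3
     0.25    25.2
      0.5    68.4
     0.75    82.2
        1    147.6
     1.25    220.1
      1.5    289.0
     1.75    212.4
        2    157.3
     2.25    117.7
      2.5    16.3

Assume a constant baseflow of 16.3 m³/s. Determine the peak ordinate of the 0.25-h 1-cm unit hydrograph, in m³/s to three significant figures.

Direct runoff: 0.0, 8.9, 52.1, 65.9, 131.3, 203.8, 272.7, 196.1, 141.0, 101.4, 0.0 m³/s; ΣQ_DR = 1173 m³/s, peak = 272.7 m³/s.
Runoff depth d = ΣQ_DR·Δt / A = 1173 × 900 / (70.4 km²) = 15.00 mm.
The 1-cm UH is the DRH scaled by (10 mm)/d, so U_p = 272.7 × 10/15.00 = 182 m³/s.

U_p ≈ 182 m³/s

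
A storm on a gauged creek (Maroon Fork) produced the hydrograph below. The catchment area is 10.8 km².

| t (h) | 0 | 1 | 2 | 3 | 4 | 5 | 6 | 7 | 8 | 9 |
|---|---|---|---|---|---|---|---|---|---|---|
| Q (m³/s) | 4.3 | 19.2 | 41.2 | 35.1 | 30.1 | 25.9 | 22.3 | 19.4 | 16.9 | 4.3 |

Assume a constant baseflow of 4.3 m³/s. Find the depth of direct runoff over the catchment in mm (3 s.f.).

d ≈ 58.6 mm

Direct runoff: 0.0, 14.9, 36.9, 30.8, 25.8, 21.6, 18.0, 15.1, 12.6, 0.0 m³/s; ΣQ_DR = 175.7 m³/s.
V = ΣQ_DR · Δt = 175.7 × 3600 s = 6.325 × 10^5 m³.
Over A = 10.8 km², depth = V / A = 58.6 mm.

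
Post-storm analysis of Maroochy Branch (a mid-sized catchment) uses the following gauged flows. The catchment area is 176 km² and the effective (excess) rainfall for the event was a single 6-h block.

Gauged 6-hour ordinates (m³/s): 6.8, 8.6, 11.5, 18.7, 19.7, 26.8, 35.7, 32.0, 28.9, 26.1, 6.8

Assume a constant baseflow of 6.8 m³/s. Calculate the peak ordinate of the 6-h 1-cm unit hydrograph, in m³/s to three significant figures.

U_p ≈ 16.0 m³/s

Direct runoff: 0.0, 1.8, 4.7, 11.9, 12.9, 20.0, 28.9, 25.2, 22.1, 19.3, 0.0 m³/s; ΣQ_DR = 146.8 m³/s, peak = 28.9 m³/s.
Runoff depth d = ΣQ_DR·Δt / A = 146.8 × 21600 / (176 km²) = 18.02 mm.
The 1-cm UH is the DRH scaled by (10 mm)/d, so U_p = 28.9 × 10/18.02 = 16.0 m³/s.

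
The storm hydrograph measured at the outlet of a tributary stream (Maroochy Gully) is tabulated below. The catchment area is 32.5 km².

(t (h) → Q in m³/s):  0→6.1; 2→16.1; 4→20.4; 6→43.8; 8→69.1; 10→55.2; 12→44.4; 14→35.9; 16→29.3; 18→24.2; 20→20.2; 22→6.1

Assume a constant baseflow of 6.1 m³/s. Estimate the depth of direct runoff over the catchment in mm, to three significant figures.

Direct runoff: 0.0, 10.0, 14.3, 37.7, 63.0, 49.1, 38.3, 29.8, 23.2, 18.1, 14.1, 0.0 m³/s; ΣQ_DR = 297.6 m³/s.
V = ΣQ_DR · Δt = 297.6 × 7200 s = 2.143 × 10^6 m³.
Over A = 32.5 km², depth = V / A = 65.9 mm.

d ≈ 65.9 mm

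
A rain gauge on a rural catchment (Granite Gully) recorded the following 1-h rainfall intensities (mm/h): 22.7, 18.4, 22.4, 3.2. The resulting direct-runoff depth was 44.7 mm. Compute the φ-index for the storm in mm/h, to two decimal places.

φ ≈ 6.27 mm/h

Only the 3 blocks with intensity above φ contribute runoff: 22.7, 18.4, 22.4 mm/h.
Σ(I−φ)·Δt = d  ⇒  (22.7+18.4+22.4 − 3φ)·1 = 44.7
φ = (63.50 − 44.7/1) / 3 = 6.27 mm/h.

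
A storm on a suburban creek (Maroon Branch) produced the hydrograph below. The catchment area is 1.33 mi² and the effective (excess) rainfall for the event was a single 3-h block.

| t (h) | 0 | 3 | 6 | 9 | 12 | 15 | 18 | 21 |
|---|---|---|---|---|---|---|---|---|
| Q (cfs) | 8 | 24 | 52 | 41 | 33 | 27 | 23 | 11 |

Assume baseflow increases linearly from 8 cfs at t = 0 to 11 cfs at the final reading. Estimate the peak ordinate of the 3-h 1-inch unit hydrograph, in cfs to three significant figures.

U_p ≈ 86.3 cfs

Direct runoff: 0.00, 15.57, 43.14, 31.71, 23.29, 16.86, 12.43, 0.00 cfs; ΣQ_DR = 143.0 cfs, peak = 43.14 cfs.
Runoff depth d = ΣQ_DR·Δt / A = 143.0 × 10800 / (1.33 mi²) = 0.4998 in.
The 1-inch UH is the DRH scaled by (1 in)/d, so U_p = 43.14 × 1/0.4998 = 86.3 cfs.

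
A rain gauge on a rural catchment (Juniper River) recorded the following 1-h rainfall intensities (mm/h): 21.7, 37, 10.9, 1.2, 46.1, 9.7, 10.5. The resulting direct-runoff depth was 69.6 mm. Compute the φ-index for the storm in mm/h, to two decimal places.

Only the 3 blocks with intensity above φ contribute runoff: 21.7, 37, 46.1 mm/h.
Σ(I−φ)·Δt = d  ⇒  (21.7+37+46.1 − 3φ)·1 = 69.6
φ = (104.8 − 69.6/1) / 3 = 11.73 mm/h.

φ ≈ 11.73 mm/h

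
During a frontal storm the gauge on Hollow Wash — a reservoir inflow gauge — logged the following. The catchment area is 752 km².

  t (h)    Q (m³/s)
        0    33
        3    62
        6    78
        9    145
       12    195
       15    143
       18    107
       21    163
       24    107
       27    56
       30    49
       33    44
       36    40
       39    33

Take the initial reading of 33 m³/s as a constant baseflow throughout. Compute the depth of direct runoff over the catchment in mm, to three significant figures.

d ≈ 11.4 mm

Direct runoff: 0.0, 29.0, 45.0, 112.0, 162.0, 110.0, 74.0, 130.0, 74.0, 23.0, 16.0, 11.0, 7.0, 0.0 m³/s; ΣQ_DR = 793.0 m³/s.
V = ΣQ_DR · Δt = 793.0 × 10800 s = 8.564 × 10^6 m³.
Over A = 752 km², depth = V / A = 11.4 mm.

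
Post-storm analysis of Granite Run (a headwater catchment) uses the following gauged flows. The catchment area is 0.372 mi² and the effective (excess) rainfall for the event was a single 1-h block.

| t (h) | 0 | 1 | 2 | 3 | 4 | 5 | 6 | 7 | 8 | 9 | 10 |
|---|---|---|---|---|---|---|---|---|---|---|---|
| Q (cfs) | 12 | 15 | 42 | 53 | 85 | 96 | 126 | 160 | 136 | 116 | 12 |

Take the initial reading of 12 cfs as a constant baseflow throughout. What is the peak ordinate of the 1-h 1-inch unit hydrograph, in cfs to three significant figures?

Direct runoff: 0.0, 3.0, 30.0, 41.0, 73.0, 84.0, 114.0, 148.0, 124.0, 104.0, 0.0 cfs; ΣQ_DR = 721.0 cfs, peak = 148.0 cfs.
Runoff depth d = ΣQ_DR·Δt / A = 721.0 × 3600 / (0.372 mi²) = 3.003 in.
The 1-inch UH is the DRH scaled by (1 in)/d, so U_p = 148.0 × 1/3.003 = 49.3 cfs.

U_p ≈ 49.3 cfs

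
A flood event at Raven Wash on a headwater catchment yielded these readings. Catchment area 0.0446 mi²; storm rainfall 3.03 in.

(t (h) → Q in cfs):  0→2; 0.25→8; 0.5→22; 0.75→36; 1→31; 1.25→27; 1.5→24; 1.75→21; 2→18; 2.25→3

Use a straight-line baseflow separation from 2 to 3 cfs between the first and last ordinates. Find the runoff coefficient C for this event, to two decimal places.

C ≈ 0.48

ΣQ_DR = 167.0 cfs; V = ΣQ_DR·Δt = 1.503 × 10^5 ft³.
Runoff depth d = V / A = 1.451 in.
C = d / P = 1.451 / 3.03 = 0.48.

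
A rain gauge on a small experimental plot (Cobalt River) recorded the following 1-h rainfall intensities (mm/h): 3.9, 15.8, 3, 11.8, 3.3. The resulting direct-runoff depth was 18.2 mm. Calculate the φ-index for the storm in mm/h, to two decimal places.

Only the 2 blocks with intensity above φ contribute runoff: 15.8, 11.8 mm/h.
Σ(I−φ)·Δt = d  ⇒  (15.8+11.8 − 2φ)·1 = 18.2
φ = (27.60 − 18.2/1) / 2 = 4.70 mm/h.

φ ≈ 4.70 mm/h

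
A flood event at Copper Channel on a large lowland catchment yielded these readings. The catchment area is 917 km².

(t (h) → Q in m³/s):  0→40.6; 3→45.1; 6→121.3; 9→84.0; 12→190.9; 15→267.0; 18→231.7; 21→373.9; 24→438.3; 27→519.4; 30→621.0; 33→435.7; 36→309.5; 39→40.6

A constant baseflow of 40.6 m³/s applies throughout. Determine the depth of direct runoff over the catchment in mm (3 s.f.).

Direct runoff: 0.0, 4.5, 80.7, 43.4, 150.3, 226.4, 191.1, 333.3, 397.7, 478.8, 580.4, 395.1, 268.9, 0.0 m³/s; ΣQ_DR = 3151 m³/s.
V = ΣQ_DR · Δt = 3151 × 10800 s = 3.403 × 10^7 m³.
Over A = 917 km², depth = V / A = 37.1 mm.

d ≈ 37.1 mm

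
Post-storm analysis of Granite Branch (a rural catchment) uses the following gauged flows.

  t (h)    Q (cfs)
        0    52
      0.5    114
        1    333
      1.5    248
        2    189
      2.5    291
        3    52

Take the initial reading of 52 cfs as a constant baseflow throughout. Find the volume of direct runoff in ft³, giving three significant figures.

V ≈ 1.65 × 10^6 ft³

Direct-runoff ordinates (Q − Q_b): 0.0, 62.0, 281.0, 196.0, 137.0, 239.0, 0.0 cfs.
ΣQ_DR = 915.0 cfs.
With Δt = 0.5 h = 1800 s, V = ΣQ_DR · Δt = 915.0 × 1800 = 1.65 × 10^6 ft³.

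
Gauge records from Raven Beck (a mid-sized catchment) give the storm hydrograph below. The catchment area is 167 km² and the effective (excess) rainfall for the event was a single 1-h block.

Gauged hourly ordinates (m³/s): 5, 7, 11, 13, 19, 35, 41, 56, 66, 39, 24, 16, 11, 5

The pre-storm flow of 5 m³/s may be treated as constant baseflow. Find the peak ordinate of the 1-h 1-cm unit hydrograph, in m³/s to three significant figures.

U_p ≈ 102 m³/s

Direct runoff: 0.0, 2.0, 6.0, 8.0, 14.0, 30.0, 36.0, 51.0, 61.0, 34.0, 19.0, 11.0, 6.0, 0.0 m³/s; ΣQ_DR = 278.0 m³/s, peak = 61.0 m³/s.
Runoff depth d = ΣQ_DR·Δt / A = 278.0 × 3600 / (167 km²) = 5.993 mm.
The 1-cm UH is the DRH scaled by (10 mm)/d, so U_p = 61.0 × 10/5.993 = 102 m³/s.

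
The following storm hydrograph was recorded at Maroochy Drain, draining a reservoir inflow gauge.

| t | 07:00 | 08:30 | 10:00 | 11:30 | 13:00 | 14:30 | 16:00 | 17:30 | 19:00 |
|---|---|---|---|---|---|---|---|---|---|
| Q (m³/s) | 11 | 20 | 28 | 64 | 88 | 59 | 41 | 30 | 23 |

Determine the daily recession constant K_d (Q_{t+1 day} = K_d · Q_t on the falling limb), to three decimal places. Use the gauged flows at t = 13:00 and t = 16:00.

K_d ≈ 0.002

Between t = 13:00 and t = 16:00 the flow falls from 88 to 41 m³/s over 2×1.5 h = 3 h.
Per-interval ratio K = (41/88)^(1/2) = 0.6826; K_d = K^(24/1.5) = 0.002.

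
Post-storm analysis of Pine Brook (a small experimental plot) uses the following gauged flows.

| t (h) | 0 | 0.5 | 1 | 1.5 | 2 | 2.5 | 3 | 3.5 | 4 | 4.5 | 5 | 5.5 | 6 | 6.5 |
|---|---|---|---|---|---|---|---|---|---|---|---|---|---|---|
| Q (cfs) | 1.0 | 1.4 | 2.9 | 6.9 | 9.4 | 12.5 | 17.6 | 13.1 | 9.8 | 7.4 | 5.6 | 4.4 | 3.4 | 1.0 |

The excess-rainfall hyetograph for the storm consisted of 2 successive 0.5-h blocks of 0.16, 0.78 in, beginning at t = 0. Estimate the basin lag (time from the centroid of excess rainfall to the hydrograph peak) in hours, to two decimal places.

Centroid of excess rainfall: t_c = Σ P_i·t̄_i / ΣP_i = 0.6649 h (block centres at 0.25, 0.75 h).
Hydrograph peak occurs at t = 3 h, so basin lag t_L = 3 − 0.6649 = 2.34 h.

t_L ≈ 2.34 h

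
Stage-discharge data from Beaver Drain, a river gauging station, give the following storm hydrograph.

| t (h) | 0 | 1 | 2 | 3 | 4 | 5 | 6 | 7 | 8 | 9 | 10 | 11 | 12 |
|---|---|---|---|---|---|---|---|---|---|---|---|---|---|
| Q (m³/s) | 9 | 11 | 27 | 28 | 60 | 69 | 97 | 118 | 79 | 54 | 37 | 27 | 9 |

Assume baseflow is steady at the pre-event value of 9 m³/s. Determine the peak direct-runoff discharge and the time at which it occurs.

Q_p = 109.0 m³/s at t = 7 h

Subtracting baseflow gives direct-runoff ordinates: 0.0, 2.0, 18.0, 19.0, 51.0, 60.0, 88.0, 109.0, 70.0, 45.0, 28.0, 18.0, 0.0 m³/s.
The maximum is 109.0 m³/s, occurring at the reading for t = 7 h.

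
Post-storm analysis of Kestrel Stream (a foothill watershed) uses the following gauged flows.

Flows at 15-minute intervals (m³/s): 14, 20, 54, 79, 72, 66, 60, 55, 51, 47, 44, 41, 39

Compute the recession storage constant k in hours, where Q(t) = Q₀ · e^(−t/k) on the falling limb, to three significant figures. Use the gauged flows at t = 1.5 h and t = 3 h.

k ≈ 3.48 h

On the falling limb, Q drops from 60 to 39 m³/s between t = 1.5 h and t = 3 h (Δt = 1.5 h).
k = −Δt / ln(Q₂/Q₁) = −1.5 / ln(39/60) = 3.48 h.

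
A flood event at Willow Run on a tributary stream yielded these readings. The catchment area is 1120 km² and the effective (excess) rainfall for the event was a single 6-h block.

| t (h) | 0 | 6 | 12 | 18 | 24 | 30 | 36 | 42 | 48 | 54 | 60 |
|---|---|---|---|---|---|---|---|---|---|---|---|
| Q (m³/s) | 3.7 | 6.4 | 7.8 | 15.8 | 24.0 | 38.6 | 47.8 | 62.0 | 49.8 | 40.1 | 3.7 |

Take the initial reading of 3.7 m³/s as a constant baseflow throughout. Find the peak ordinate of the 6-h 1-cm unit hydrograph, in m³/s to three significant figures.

U_p ≈ 117 m³/s

Direct runoff: 0.0, 2.7, 4.1, 12.1, 20.3, 34.9, 44.1, 58.3, 46.1, 36.4, 0.0 m³/s; ΣQ_DR = 259.0 m³/s, peak = 58.3 m³/s.
Runoff depth d = ΣQ_DR·Δt / A = 259.0 × 21600 / (1120 km²) = 4.995 mm.
The 1-cm UH is the DRH scaled by (10 mm)/d, so U_p = 58.3 × 10/4.995 = 117 m³/s.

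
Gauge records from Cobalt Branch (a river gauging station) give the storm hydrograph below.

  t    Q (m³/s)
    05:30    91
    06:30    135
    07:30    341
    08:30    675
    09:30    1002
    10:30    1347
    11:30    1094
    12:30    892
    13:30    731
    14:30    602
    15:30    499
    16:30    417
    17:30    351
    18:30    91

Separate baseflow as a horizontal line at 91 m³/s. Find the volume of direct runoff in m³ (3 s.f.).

Direct-runoff ordinates (Q − Q_b): 0.0, 44.0, 250.0, 584.0, 911.0, 1256.0, 1003.0, 801.0, 640.0, 511.0, 408.0, 326.0, 260.0, 0.0 m³/s.
ΣQ_DR = 6994 m³/s.
With Δt = 1 h = 3600 s, V = ΣQ_DR · Δt = 6994 × 3600 = 2.52 × 10^7 m³.

V ≈ 2.52 × 10^7 m³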